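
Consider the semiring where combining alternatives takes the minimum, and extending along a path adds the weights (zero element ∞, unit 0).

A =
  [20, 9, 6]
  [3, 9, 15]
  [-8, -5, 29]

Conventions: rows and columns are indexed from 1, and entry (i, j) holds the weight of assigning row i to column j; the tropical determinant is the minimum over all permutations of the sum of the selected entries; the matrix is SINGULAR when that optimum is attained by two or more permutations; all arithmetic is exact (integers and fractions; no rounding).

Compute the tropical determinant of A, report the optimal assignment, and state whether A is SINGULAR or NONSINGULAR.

σ = (1, 2, 3): 20 + 9 + 29 = 58
σ = (1, 3, 2): 20 + 15 + (-5) = 30
σ = (2, 1, 3): 9 + 3 + 29 = 41
σ = (2, 3, 1): 9 + 15 + (-8) = 16
σ = (3, 1, 2): 6 + 3 + (-5) = 4
σ = (3, 2, 1): 6 + 9 + (-8) = 7
Optimal value attained by: σ = (3, 1, 2).
Answer: det⊕(A) = 4; verdict: NONSINGULAR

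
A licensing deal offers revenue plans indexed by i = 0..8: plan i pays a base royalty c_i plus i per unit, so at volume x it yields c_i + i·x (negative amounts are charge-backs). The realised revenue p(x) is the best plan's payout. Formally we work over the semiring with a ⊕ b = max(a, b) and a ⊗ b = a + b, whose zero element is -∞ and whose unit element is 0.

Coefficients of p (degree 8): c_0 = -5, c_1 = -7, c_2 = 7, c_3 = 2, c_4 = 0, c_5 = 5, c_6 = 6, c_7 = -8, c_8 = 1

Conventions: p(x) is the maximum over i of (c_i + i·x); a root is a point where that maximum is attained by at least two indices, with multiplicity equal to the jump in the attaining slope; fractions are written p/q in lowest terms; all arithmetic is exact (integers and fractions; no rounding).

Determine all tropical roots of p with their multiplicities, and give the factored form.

hull edge (i=0, c=-5) to (i=2, c=7): slope 6, span 2
hull edge (i=2, c=7) to (i=6, c=6): slope -1/4, span 4
hull edge (i=6, c=6) to (i=8, c=1): slope -5/2, span 2
Factored form: p(x) = 1 ⊗ (x ⊕ (-6)) ⊗ (x ⊕ (-6)) ⊗ (x ⊕ 1/4) ⊗ (x ⊕ 1/4) ⊗ (x ⊕ 1/4) ⊗ (x ⊕ 1/4) ⊗ (x ⊕ 5/2) ⊗ (x ⊕ 5/2)
Answer: roots = -6 (mult 2), 1/4 (mult 4), 5/2 (mult 2)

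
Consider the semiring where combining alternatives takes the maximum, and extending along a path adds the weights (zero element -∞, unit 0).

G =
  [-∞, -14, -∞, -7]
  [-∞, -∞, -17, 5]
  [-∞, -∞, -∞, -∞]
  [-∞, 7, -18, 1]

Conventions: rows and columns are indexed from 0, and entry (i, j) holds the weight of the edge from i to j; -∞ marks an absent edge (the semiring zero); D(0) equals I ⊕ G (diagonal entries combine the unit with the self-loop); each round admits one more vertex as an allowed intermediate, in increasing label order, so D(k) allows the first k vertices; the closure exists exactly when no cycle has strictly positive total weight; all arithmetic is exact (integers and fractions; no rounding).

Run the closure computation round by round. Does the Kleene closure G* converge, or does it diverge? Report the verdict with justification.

Detection: at round 0, diagonal entry (3, 3) turns strictly positive.
Key observation: the cycle 3->3 has total weight 1, which is strictly positive.
Answer: DIVERGES — positive cycle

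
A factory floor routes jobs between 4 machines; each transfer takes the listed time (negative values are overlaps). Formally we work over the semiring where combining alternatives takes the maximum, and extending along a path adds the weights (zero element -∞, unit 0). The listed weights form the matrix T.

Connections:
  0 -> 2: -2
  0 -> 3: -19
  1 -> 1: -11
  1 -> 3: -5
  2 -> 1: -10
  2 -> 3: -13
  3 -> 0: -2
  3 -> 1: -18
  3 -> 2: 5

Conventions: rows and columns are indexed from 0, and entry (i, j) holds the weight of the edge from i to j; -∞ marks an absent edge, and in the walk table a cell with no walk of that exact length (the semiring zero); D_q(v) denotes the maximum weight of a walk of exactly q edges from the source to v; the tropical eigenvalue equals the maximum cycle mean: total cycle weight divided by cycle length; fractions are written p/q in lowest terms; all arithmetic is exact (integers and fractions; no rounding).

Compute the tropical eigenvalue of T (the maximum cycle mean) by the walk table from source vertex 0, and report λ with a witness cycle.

q=0: [0, -∞, -∞, -∞]
q=1: [-∞, -∞, -2, -19]
q=2: [-21, -12, -14, -15]
q=3: [-17, -23, -10, -17]
q=4: [-19, -20, -12, -23]
Optimal cycle mean attained by: cycle 1->3->2->1, total (-5) + 5 + (-10), length 3.
Answer: λ = -10/3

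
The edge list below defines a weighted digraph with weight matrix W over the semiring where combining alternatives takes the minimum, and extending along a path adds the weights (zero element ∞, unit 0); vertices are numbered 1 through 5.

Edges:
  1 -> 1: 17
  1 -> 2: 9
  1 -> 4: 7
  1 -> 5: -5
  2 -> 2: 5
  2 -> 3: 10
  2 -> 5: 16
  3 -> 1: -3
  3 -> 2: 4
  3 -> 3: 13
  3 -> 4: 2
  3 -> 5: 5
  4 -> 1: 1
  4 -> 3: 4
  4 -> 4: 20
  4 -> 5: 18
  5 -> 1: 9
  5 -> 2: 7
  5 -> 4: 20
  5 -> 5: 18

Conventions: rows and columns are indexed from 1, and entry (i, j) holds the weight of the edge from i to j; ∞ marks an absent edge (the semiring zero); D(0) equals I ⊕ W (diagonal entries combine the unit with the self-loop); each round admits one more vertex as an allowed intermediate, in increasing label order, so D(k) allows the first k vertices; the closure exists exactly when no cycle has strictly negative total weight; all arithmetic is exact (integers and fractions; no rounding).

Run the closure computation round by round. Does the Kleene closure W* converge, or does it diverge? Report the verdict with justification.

D(0):
  [0, 9, ∞, 7, -5]
  [∞, 0, 10, ∞, 16]
  [-3, 4, 0, 2, 5]
  [1, ∞, 4, 0, 18]
  [9, 7, ∞, 20, 0]
D(1):
  [0, 9, ∞, 7, -5]
  [∞, 0, 10, ∞, 16]
  [-3, 4, 0, 2, -8]
  [1, 10, 4, 0, -4]
  [9, 7, ∞, 16, 0]
D(2):
  [0, 9, 19, 7, -5]
  [∞, 0, 10, ∞, 16]
  [-3, 4, 0, 2, -8]
  [1, 10, 4, 0, -4]
  [9, 7, 17, 16, 0]
D(3):
  [0, 9, 19, 7, -5]
  [7, 0, 10, 12, 2]
  [-3, 4, 0, 2, -8]
  [1, 8, 4, 0, -4]
  [9, 7, 17, 16, 0]
D(4):
  [0, 9, 11, 7, -5]
  [7, 0, 10, 12, 2]
  [-3, 4, 0, 2, -8]
  [1, 8, 4, 0, -4]
  [9, 7, 17, 16, 0]
D(5):
  [0, 2, 11, 7, -5]
  [7, 0, 10, 12, 2]
  [-3, -1, 0, 2, -8]
  [1, 3, 4, 0, -4]
  [9, 7, 17, 16, 0]
Key observation: every diagonal entry stays at the unit through all rounds, so no improving cycle exists.
Answer: CONVERGES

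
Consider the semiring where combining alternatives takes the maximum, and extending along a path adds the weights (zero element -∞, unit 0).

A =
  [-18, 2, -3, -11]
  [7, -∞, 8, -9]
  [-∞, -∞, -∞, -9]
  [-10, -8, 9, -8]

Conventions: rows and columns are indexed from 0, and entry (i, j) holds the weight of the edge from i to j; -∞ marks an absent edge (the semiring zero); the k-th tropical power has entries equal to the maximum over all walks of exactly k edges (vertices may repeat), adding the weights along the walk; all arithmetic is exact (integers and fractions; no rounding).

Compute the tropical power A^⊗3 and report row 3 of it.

A^⊗2:
  [9, -16, 10, -7]
  [-11, 9, 4, -1]
  [-19, -17, 0, -17]
  [-1, -8, 1, 0]
A^⊗3:
  [-9, 11, 6, 1]
  [16, -9, 17, 0]
  [-10, -17, -8, -9]
  [-1, 1, 9, -8]
Answer: row 3 of A^⊗3 = [-1, 1, 9, -8]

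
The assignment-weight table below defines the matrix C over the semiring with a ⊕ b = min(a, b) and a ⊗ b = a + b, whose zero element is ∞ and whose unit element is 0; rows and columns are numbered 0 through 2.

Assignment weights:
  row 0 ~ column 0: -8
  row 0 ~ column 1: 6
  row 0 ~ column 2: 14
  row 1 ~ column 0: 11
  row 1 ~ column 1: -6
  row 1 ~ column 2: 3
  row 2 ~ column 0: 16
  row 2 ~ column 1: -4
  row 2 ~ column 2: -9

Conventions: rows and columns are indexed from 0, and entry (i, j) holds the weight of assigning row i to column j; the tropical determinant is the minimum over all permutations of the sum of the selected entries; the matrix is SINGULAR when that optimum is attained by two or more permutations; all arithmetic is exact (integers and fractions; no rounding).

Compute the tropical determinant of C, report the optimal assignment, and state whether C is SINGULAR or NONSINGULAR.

σ = (0, 1, 2): (-8) + (-6) + (-9) = -23
σ = (0, 2, 1): (-8) + 3 + (-4) = -9
σ = (1, 0, 2): 6 + 11 + (-9) = 8
σ = (1, 2, 0): 6 + 3 + 16 = 25
σ = (2, 0, 1): 14 + 11 + (-4) = 21
σ = (2, 1, 0): 14 + (-6) + 16 = 24
Optimal value attained by: σ = (0, 1, 2).
Answer: det⊕(C) = -23; verdict: NONSINGULAR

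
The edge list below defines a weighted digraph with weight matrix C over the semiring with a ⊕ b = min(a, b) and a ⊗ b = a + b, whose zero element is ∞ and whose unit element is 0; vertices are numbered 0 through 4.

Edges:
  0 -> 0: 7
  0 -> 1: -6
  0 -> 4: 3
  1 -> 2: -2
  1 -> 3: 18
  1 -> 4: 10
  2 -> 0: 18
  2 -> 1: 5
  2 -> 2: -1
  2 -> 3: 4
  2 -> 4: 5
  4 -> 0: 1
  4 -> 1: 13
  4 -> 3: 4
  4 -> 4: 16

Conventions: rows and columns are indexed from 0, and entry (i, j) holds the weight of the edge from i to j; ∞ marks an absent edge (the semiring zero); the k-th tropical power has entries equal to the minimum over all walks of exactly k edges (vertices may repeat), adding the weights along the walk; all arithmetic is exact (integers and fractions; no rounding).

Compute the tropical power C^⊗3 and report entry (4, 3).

C^⊗2:
  [4, 1, -8, 7, 4]
  [11, 3, -3, 2, 3]
  [6, 4, -2, 3, 4]
  [∞, ∞, ∞, ∞, ∞]
  [8, -5, 11, 20, 4]
C^⊗3:
  [5, -3, -9, -4, -3]
  [4, 2, -4, 1, 2]
  [5, 0, -3, 2, 3]
  [∞, ∞, ∞, ∞, ∞]
  [5, 2, -7, 8, 5]
Key observation: the optimum is the walk 4->0->4->3, with weight 1 + 3 + 4 = 8.
Optimal value attained by: walk 4->0->4->3.
Answer: (C^⊗3)[4][3] = 8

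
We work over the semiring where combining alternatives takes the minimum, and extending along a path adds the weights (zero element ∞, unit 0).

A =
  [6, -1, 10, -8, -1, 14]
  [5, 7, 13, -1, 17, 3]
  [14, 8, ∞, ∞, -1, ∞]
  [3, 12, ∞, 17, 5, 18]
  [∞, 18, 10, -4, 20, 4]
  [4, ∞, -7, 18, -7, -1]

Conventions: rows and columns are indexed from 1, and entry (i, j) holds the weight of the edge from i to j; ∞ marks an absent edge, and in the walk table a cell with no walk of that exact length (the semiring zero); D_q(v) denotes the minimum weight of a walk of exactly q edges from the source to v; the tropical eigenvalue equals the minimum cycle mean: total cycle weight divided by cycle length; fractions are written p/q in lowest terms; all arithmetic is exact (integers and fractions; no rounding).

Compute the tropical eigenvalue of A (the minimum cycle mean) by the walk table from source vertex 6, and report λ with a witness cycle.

q=0: [∞, ∞, ∞, ∞, ∞, 0]
q=1: [4, ∞, -7, 18, -7, -1]
q=2: [3, 1, -8, -11, -8, -3]
q=3: [-8, 0, -10, -12, -10, -4]
q=4: [-9, -9, -11, -16, -11, -6]
q=5: [-13, -10, -13, -17, -13, -7]
q=6: [-14, -14, -14, -21, -14, -9]
Optimal cycle mean attained by: cycle 1->4->1, total (-8) + 3, length 2.
Answer: λ = -5/2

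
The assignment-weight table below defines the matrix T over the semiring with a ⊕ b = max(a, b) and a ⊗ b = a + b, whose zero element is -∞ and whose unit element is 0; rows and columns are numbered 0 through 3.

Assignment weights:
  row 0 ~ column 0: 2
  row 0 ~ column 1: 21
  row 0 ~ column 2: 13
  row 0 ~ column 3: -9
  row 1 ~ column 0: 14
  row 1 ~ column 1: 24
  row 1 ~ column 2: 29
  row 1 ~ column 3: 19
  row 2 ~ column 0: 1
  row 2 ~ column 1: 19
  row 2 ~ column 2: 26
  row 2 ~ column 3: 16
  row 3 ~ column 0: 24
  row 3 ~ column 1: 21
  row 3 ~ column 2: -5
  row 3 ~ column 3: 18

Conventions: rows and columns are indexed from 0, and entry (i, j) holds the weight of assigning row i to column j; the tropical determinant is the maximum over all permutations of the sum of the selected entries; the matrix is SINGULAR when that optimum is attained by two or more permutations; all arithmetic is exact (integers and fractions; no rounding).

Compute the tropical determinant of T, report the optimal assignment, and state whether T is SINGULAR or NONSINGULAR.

σ = (0, 1, 2, 3): 2 + 24 + 26 + 18 = 70
σ = (0, 1, 3, 2): 2 + 24 + 16 + (-5) = 37
σ = (0, 2, 1, 3): 2 + 29 + 19 + 18 = 68
σ = (0, 2, 3, 1): 2 + 29 + 16 + 21 = 68
σ = (0, 3, 1, 2): 2 + 19 + 19 + (-5) = 35
σ = (0, 3, 2, 1): 2 + 19 + 26 + 21 = 68
σ = (1, 0, 2, 3): 21 + 14 + 26 + 18 = 79
σ = (1, 0, 3, 2): 21 + 14 + 16 + (-5) = 46
σ = (1, 2, 0, 3): 21 + 29 + 1 + 18 = 69
σ = (1, 2, 3, 0): 21 + 29 + 16 + 24 = 90
σ = (1, 3, 0, 2): 21 + 19 + 1 + (-5) = 36
σ = (1, 3, 2, 0): 21 + 19 + 26 + 24 = 90
σ = (2, 0, 1, 3): 13 + 14 + 19 + 18 = 64
σ = (2, 0, 3, 1): 13 + 14 + 16 + 21 = 64
σ = (2, 1, 0, 3): 13 + 24 + 1 + 18 = 56
σ = (2, 1, 3, 0): 13 + 24 + 16 + 24 = 77
σ = (2, 3, 0, 1): 13 + 19 + 1 + 21 = 54
σ = (2, 3, 1, 0): 13 + 19 + 19 + 24 = 75
σ = (3, 0, 1, 2): (-9) + 14 + 19 + (-5) = 19
σ = (3, 0, 2, 1): (-9) + 14 + 26 + 21 = 52
σ = (3, 1, 0, 2): (-9) + 24 + 1 + (-5) = 11
σ = (3, 1, 2, 0): (-9) + 24 + 26 + 24 = 65
σ = (3, 2, 0, 1): (-9) + 29 + 1 + 21 = 42
σ = (3, 2, 1, 0): (-9) + 29 + 19 + 24 = 63
Optimal value attained by: σ = (1, 2, 3, 0).
Answer: det⊕(T) = 90; verdict: SINGULAR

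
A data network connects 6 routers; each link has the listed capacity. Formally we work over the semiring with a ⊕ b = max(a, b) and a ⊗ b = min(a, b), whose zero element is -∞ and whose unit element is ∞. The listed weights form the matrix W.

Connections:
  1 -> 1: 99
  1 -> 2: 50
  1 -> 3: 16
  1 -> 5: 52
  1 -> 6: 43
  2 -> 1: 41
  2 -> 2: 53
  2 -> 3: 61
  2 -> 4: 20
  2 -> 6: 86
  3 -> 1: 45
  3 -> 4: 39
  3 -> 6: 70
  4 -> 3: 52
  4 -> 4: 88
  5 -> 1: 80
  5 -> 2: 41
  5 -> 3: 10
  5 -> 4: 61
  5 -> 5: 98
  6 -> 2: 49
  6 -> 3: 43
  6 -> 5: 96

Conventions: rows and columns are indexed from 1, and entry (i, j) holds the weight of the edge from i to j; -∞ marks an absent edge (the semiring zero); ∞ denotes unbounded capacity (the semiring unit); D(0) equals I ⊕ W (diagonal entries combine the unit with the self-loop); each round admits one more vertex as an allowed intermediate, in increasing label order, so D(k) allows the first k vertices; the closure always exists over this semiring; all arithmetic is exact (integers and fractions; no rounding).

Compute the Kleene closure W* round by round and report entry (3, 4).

D(0):
  [∞, 50, 16, -∞, 52, 43]
  [41, ∞, 61, 20, -∞, 86]
  [45, -∞, ∞, 39, -∞, 70]
  [-∞, -∞, 52, ∞, -∞, -∞]
  [80, 41, 10, 61, ∞, -∞]
  [-∞, 49, 43, -∞, 96, ∞]
D(1):
  [∞, 50, 16, -∞, 52, 43]
  [41, ∞, 61, 20, 41, 86]
  [45, 45, ∞, 39, 45, 70]
  [-∞, -∞, 52, ∞, -∞, -∞]
  [80, 50, 16, 61, ∞, 43]
  [-∞, 49, 43, -∞, 96, ∞]
D(2):
  [∞, 50, 50, 20, 52, 50]
  [41, ∞, 61, 20, 41, 86]
  [45, 45, ∞, 39, 45, 70]
  [-∞, -∞, 52, ∞, -∞, -∞]
  [80, 50, 50, 61, ∞, 50]
  [41, 49, 49, 20, 96, ∞]
D(3):
  [∞, 50, 50, 39, 52, 50]
  [45, ∞, 61, 39, 45, 86]
  [45, 45, ∞, 39, 45, 70]
  [45, 45, 52, ∞, 45, 52]
  [80, 50, 50, 61, ∞, 50]
  [45, 49, 49, 39, 96, ∞]
D(4):
  [∞, 50, 50, 39, 52, 50]
  [45, ∞, 61, 39, 45, 86]
  [45, 45, ∞, 39, 45, 70]
  [45, 45, 52, ∞, 45, 52]
  [80, 50, 52, 61, ∞, 52]
  [45, 49, 49, 39, 96, ∞]
D(5):
  [∞, 50, 52, 52, 52, 52]
  [45, ∞, 61, 45, 45, 86]
  [45, 45, ∞, 45, 45, 70]
  [45, 45, 52, ∞, 45, 52]
  [80, 50, 52, 61, ∞, 52]
  [80, 50, 52, 61, 96, ∞]
D(6):
  [∞, 50, 52, 52, 52, 52]
  [80, ∞, 61, 61, 86, 86]
  [70, 50, ∞, 61, 70, 70]
  [52, 50, 52, ∞, 52, 52]
  [80, 50, 52, 61, ∞, 52]
  [80, 50, 52, 61, 96, ∞]
Answer: W*[3][4] = 61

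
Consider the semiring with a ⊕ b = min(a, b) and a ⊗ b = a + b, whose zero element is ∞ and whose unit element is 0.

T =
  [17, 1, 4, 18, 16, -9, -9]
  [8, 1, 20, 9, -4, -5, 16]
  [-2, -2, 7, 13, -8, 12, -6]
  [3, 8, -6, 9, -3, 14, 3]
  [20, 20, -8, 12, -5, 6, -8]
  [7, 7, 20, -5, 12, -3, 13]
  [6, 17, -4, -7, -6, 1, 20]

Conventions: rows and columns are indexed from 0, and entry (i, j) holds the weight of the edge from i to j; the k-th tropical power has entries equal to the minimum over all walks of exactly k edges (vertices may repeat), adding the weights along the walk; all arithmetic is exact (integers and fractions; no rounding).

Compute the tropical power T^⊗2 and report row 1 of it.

T^⊗2:
  [-3, -2, -13, -16, -15, -12, -2]
  [2, 2, -12, -10, -9, -8, -12]
  [0, -1, -16, -13, -13, -11, -16]
  [-8, -8, -11, -4, -14, -6, -12]
  [-10, -10, -13, -15, -16, -7, -14]
  [-2, 3, -11, -8, -8, -6, -2]
  [-6, -6, -14, -4, -12, -3, -14]
Answer: row 1 of T^⊗2 = [2, 2, -12, -10, -9, -8, -12]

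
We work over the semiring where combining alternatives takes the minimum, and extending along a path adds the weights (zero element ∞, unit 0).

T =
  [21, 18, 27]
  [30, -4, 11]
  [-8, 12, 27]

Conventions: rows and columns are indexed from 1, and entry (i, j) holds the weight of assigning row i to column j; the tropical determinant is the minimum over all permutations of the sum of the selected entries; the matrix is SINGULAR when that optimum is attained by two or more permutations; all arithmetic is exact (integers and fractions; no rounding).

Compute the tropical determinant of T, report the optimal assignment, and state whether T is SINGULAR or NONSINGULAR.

σ = (1, 2, 3): 21 + (-4) + 27 = 44
σ = (1, 3, 2): 21 + 11 + 12 = 44
σ = (2, 1, 3): 18 + 30 + 27 = 75
σ = (2, 3, 1): 18 + 11 + (-8) = 21
σ = (3, 1, 2): 27 + 30 + 12 = 69
σ = (3, 2, 1): 27 + (-4) + (-8) = 15
Optimal value attained by: σ = (3, 2, 1).
Answer: det⊕(T) = 15; verdict: NONSINGULAR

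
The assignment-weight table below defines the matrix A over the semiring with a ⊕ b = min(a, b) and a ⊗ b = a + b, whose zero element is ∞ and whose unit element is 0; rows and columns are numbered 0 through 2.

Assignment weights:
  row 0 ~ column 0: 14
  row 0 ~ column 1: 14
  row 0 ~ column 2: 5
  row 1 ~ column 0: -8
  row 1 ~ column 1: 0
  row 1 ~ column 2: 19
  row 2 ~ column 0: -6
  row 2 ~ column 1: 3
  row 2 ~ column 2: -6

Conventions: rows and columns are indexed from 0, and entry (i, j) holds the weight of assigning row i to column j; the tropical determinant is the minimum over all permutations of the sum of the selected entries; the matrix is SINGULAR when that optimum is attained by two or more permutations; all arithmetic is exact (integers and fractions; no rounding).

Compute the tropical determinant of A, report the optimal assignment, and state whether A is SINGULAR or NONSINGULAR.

σ = (0, 1, 2): 14 + 0 + (-6) = 8
σ = (0, 2, 1): 14 + 19 + 3 = 36
σ = (1, 0, 2): 14 + (-8) + (-6) = 0
σ = (1, 2, 0): 14 + 19 + (-6) = 27
σ = (2, 0, 1): 5 + (-8) + 3 = 0
σ = (2, 1, 0): 5 + 0 + (-6) = -1
Optimal value attained by: σ = (2, 1, 0).
Answer: det⊕(A) = -1; verdict: NONSINGULAR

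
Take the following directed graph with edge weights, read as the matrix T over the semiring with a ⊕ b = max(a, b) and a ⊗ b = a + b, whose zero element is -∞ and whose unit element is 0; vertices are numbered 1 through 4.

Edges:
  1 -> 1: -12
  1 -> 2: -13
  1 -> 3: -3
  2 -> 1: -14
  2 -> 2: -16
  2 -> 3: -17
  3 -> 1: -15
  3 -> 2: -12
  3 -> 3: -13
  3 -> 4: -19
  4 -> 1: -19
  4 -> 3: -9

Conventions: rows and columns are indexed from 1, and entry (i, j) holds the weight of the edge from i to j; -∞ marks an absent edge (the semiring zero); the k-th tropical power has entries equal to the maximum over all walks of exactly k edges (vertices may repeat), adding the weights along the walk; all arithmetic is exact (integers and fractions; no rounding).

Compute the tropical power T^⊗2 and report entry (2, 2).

T^⊗2:
  [-18, -15, -15, -22]
  [-26, -27, -17, -36]
  [-26, -25, -18, -32]
  [-24, -21, -22, -28]
Key observation: the optimum is the walk 2->1->2, with weight (-14) + (-13) = -27.
Optimal value attained by: walk 2->1->2.
Answer: (T^⊗2)[2][2] = -27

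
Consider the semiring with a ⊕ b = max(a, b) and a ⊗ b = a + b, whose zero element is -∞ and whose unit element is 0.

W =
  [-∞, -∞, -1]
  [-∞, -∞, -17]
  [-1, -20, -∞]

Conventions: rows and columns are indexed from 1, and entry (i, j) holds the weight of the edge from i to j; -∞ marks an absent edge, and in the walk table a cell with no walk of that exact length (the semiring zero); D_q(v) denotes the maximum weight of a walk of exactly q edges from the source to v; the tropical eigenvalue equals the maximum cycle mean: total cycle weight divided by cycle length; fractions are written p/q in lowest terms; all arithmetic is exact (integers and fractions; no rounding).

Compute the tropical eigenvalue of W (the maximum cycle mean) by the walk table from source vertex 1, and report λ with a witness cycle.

q=0: [0, -∞, -∞]
q=1: [-∞, -∞, -1]
q=2: [-2, -21, -∞]
q=3: [-∞, -∞, -3]
Optimal cycle mean attained by: cycle 1->3->1, total (-1) + (-1), length 2.
Answer: λ = -1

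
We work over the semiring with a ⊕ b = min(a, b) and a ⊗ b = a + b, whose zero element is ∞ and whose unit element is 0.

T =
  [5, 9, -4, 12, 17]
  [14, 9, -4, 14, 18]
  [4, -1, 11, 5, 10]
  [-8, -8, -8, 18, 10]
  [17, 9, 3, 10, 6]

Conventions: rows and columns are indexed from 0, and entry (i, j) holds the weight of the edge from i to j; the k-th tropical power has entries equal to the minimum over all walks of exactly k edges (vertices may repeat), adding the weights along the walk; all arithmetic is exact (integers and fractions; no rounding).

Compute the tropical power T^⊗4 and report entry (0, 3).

T^⊗2:
  [0, -5, 1, 1, 6]
  [0, -5, 5, 1, 6]
  [-3, -3, -5, 13, 15]
  [-4, -9, -12, -3, 2]
  [2, 2, 2, 8, 12]
T^⊗3:
  [-7, -7, -9, 6, 11]
  [-7, -7, -9, 9, 11]
  [-1, -6, -7, 0, 5]
  [-11, -13, -13, -7, -2]
  [0, 0, -2, 7, 12]
T^⊗4:
  [-5, -10, -11, -4, 1]
  [-5, -10, -11, -4, 1]
  [-8, -8, -10, -2, 3]
  [-15, -15, -17, -8, -3]
  [-1, -3, -4, 3, 8]
Key observation: the optimum is the walk 0->2->1->2->3, with weight (-4) + (-1) + (-4) + 5 = -4.
Optimal value attained by: walk 0->2->1->2->3.
Answer: (T^⊗4)[0][3] = -4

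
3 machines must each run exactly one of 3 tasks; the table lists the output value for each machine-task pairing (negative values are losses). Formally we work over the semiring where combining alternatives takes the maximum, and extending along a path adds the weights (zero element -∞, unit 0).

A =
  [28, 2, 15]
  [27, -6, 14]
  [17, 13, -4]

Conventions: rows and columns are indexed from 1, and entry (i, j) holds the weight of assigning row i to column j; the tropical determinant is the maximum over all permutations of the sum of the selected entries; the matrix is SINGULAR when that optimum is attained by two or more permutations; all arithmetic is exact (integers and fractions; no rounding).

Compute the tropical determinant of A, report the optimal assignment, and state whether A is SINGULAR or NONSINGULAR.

σ = (1, 2, 3): 28 + (-6) + (-4) = 18
σ = (1, 3, 2): 28 + 14 + 13 = 55
σ = (2, 1, 3): 2 + 27 + (-4) = 25
σ = (2, 3, 1): 2 + 14 + 17 = 33
σ = (3, 1, 2): 15 + 27 + 13 = 55
σ = (3, 2, 1): 15 + (-6) + 17 = 26
Optimal value attained by: σ = (1, 3, 2).
Answer: det⊕(A) = 55; verdict: SINGULAR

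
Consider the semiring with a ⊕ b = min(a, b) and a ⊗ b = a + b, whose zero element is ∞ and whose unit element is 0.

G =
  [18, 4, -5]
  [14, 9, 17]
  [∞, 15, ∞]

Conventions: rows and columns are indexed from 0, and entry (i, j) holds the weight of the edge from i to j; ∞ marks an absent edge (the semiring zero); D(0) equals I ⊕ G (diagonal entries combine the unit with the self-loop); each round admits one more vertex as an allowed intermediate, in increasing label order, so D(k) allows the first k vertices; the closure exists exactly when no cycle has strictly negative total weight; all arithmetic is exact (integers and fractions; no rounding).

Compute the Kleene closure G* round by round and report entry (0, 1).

D(0):
  [0, 4, -5]
  [14, 0, 17]
  [∞, 15, 0]
D(1):
  [0, 4, -5]
  [14, 0, 9]
  [∞, 15, 0]
D(2):
  [0, 4, -5]
  [14, 0, 9]
  [29, 15, 0]
D(3):
  [0, 4, -5]
  [14, 0, 9]
  [29, 15, 0]
Answer: G*[0][1] = 4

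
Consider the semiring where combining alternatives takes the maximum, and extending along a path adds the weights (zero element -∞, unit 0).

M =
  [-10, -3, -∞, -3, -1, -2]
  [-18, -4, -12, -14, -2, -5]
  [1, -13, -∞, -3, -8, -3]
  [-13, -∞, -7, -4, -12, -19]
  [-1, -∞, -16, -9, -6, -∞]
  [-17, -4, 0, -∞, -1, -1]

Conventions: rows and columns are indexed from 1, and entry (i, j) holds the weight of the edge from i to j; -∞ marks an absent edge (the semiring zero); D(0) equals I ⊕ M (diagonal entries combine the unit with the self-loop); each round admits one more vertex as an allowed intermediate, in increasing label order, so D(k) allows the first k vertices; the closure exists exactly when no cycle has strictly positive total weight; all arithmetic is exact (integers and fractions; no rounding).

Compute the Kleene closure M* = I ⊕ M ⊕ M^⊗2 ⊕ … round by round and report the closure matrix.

D(0):
  [0, -3, -∞, -3, -1, -2]
  [-18, 0, -12, -14, -2, -5]
  [1, -13, 0, -3, -8, -3]
  [-13, -∞, -7, 0, -12, -19]
  [-1, -∞, -16, -9, 0, -∞]
  [-17, -4, 0, -∞, -1, 0]
D(1):
  [0, -3, -∞, -3, -1, -2]
  [-18, 0, -12, -14, -2, -5]
  [1, -2, 0, -2, 0, -1]
  [-13, -16, -7, 0, -12, -15]
  [-1, -4, -16, -4, 0, -3]
  [-17, -4, 0, -20, -1, 0]
D(2):
  [0, -3, -15, -3, -1, -2]
  [-18, 0, -12, -14, -2, -5]
  [1, -2, 0, -2, 0, -1]
  [-13, -16, -7, 0, -12, -15]
  [-1, -4, -16, -4, 0, -3]
  [-17, -4, 0, -18, -1, 0]
D(3):
  [0, -3, -15, -3, -1, -2]
  [-11, 0, -12, -14, -2, -5]
  [1, -2, 0, -2, 0, -1]
  [-6, -9, -7, 0, -7, -8]
  [-1, -4, -16, -4, 0, -3]
  [1, -2, 0, -2, 0, 0]
D(4):
  [0, -3, -10, -3, -1, -2]
  [-11, 0, -12, -14, -2, -5]
  [1, -2, 0, -2, 0, -1]
  [-6, -9, -7, 0, -7, -8]
  [-1, -4, -11, -4, 0, -3]
  [1, -2, 0, -2, 0, 0]
D(5):
  [0, -3, -10, -3, -1, -2]
  [-3, 0, -12, -6, -2, -5]
  [1, -2, 0, -2, 0, -1]
  [-6, -9, -7, 0, -7, -8]
  [-1, -4, -11, -4, 0, -3]
  [1, -2, 0, -2, 0, 0]
D(6):
  [0, -3, -2, -3, -1, -2]
  [-3, 0, -5, -6, -2, -5]
  [1, -2, 0, -2, 0, -1]
  [-6, -9, -7, 0, -7, -8]
  [-1, -4, -3, -4, 0, -3]
  [1, -2, 0, -2, 0, 0]
Answer: M* = [[0, -3, -2, -3, -1, -2], [-3, 0, -5, -6, -2, -5], [1, -2, 0, -2, 0, -1], [-6, -9, -7, 0, -7, -8], [-1, -4, -3, -4, 0, -3], [1, -2, 0, -2, 0, 0]]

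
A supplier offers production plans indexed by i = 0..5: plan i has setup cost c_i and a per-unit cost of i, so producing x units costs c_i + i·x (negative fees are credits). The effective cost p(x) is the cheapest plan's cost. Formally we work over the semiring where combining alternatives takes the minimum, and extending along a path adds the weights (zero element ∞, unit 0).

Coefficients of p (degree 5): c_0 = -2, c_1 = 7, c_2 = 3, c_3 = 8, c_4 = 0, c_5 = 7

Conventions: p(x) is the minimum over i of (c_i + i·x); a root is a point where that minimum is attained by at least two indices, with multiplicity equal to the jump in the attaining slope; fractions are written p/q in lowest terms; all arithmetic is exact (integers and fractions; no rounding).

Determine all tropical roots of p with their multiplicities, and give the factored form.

hull edge (i=0, c=-2) to (i=4, c=0): slope 1/2, span 4
hull edge (i=4, c=0) to (i=5, c=7): slope 7, span 1
Factored form: p(x) = 7 ⊗ (x ⊕ (-7)) ⊗ (x ⊕ (-1/2)) ⊗ (x ⊕ (-1/2)) ⊗ (x ⊕ (-1/2)) ⊗ (x ⊕ (-1/2))
Answer: roots = -7 (mult 1), -1/2 (mult 4)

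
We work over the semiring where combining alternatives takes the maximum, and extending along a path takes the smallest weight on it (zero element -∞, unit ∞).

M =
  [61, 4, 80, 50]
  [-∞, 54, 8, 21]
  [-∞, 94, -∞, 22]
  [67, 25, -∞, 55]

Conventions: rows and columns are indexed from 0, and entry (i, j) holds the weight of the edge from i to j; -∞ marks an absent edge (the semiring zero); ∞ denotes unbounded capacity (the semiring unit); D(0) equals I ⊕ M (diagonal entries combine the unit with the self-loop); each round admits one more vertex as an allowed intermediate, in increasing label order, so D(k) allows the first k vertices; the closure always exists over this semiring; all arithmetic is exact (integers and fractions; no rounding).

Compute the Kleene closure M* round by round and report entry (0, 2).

D(0):
  [∞, 4, 80, 50]
  [-∞, ∞, 8, 21]
  [-∞, 94, ∞, 22]
  [67, 25, -∞, ∞]
D(1):
  [∞, 4, 80, 50]
  [-∞, ∞, 8, 21]
  [-∞, 94, ∞, 22]
  [67, 25, 67, ∞]
D(2):
  [∞, 4, 80, 50]
  [-∞, ∞, 8, 21]
  [-∞, 94, ∞, 22]
  [67, 25, 67, ∞]
D(3):
  [∞, 80, 80, 50]
  [-∞, ∞, 8, 21]
  [-∞, 94, ∞, 22]
  [67, 67, 67, ∞]
D(4):
  [∞, 80, 80, 50]
  [21, ∞, 21, 21]
  [22, 94, ∞, 22]
  [67, 67, 67, ∞]
Answer: M*[0][2] = 80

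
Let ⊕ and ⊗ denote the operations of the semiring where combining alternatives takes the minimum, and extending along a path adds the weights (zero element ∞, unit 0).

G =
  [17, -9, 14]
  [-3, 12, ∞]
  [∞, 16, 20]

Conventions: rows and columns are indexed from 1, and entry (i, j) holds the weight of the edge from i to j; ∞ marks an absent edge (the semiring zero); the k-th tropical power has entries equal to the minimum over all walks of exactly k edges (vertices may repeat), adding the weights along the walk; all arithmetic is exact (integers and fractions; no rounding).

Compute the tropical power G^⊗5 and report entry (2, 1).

G^⊗2:
  [-12, 3, 31]
  [9, -12, 11]
  [13, 28, 40]
G^⊗3:
  [0, -21, 2]
  [-15, 0, 23]
  [25, 4, 27]
G^⊗4:
  [-24, -9, 14]
  [-3, -24, -1]
  [1, 16, 39]
G^⊗5:
  [-12, -33, -10]
  [-27, -12, 11]
  [13, -8, 15]
Key observation: the optimum is the walk 2->1->2->1->2->1, with weight (-3) + (-9) + (-3) + (-9) + (-3) = -27.
Optimal value attained by: walk 2->1->2->1->2->1.
Answer: (G^⊗5)[2][1] = -27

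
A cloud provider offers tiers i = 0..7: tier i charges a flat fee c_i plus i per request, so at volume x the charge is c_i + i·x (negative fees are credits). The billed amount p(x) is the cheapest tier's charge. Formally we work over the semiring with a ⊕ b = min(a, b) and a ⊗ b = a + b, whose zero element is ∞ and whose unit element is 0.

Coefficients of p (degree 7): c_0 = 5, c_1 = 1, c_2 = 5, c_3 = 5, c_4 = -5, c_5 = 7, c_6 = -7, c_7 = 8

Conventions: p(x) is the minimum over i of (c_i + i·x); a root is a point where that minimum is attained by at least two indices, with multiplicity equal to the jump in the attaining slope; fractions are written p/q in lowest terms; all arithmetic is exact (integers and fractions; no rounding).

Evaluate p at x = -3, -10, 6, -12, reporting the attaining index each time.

p(-3) = min(5+0·(-3)=5, 1+1·(-3)=-2, 5+2·(-3)=-1, 5+3·(-3)=-4, -5+4·(-3)=-17, 7+5·(-3)=-8, -7+6·(-3)=-25, 8+7·(-3)=-13) = -25 (attained by i=6)
p(-10) = min(5+0·(-10)=5, 1+1·(-10)=-9, 5+2·(-10)=-15, 5+3·(-10)=-25, -5+4·(-10)=-45, 7+5·(-10)=-43, -7+6·(-10)=-67, 8+7·(-10)=-62) = -67 (attained by i=6)
p(6) = min(5+0·6=5, 1+1·6=7, 5+2·6=17, 5+3·6=23, -5+4·6=19, 7+5·6=37, -7+6·6=29, 8+7·6=50) = 5 (attained by i=0)
p(-12) = min(5+0·(-12)=5, 1+1·(-12)=-11, 5+2·(-12)=-19, 5+3·(-12)=-31, -5+4·(-12)=-53, 7+5·(-12)=-53, -7+6·(-12)=-79, 8+7·(-12)=-76) = -79 (attained by i=6)
Answer: p(-3) = -25; p(-10) = -67; p(6) = 5; p(-12) = -79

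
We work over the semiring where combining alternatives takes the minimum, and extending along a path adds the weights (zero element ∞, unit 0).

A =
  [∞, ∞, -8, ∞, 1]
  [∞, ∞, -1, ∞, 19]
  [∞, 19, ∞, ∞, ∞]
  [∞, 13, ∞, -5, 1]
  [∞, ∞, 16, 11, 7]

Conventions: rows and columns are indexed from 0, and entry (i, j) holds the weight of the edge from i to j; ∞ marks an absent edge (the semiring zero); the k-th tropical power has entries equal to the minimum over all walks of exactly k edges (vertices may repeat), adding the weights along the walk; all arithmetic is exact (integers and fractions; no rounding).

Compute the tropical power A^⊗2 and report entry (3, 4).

A^⊗2:
  [∞, 11, 17, 12, 8]
  [∞, 18, 35, 30, 26]
  [∞, ∞, 18, ∞, 38]
  [∞, 8, 12, -10, -4]
  [∞, 24, 23, 6, 12]
Key observation: the optimum is the walk 3->3->4, with weight (-5) + 1 = -4.
Optimal value attained by: walk 3->3->4.
Answer: (A^⊗2)[3][4] = -4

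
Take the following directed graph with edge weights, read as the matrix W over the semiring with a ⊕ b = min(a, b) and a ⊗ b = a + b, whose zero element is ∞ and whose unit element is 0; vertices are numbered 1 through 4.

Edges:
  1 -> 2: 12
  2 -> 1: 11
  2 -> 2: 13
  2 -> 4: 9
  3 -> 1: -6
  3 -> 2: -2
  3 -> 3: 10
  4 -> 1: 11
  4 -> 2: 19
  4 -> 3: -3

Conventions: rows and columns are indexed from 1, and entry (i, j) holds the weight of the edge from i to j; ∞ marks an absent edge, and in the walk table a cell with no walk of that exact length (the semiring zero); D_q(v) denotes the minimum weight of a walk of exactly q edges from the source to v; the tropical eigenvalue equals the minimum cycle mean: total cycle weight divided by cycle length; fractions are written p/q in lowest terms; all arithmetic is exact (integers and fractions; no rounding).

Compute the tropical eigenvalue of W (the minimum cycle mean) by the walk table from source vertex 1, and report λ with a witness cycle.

q=0: [0, ∞, ∞, ∞]
q=1: [∞, 12, ∞, ∞]
q=2: [23, 25, ∞, 21]
q=3: [32, 35, 18, 34]
q=4: [12, 16, 28, 44]
Optimal cycle mean attained by: cycle 2->4->3->2, total 9 + (-3) + (-2), length 3.
Answer: λ = 4/3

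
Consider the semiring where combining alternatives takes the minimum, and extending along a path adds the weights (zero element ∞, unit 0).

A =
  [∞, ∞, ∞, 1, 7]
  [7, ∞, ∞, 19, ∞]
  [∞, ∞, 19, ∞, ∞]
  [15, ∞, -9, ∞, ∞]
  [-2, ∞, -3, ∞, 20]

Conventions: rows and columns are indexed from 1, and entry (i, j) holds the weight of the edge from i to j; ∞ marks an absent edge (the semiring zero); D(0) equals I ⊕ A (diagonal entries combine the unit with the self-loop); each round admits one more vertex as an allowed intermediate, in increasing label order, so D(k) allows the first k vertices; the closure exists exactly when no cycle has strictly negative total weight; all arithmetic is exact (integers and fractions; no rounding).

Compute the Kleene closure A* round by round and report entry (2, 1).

D(0):
  [0, ∞, ∞, 1, 7]
  [7, 0, ∞, 19, ∞]
  [∞, ∞, 0, ∞, ∞]
  [15, ∞, -9, 0, ∞]
  [-2, ∞, -3, ∞, 0]
D(1):
  [0, ∞, ∞, 1, 7]
  [7, 0, ∞, 8, 14]
  [∞, ∞, 0, ∞, ∞]
  [15, ∞, -9, 0, 22]
  [-2, ∞, -3, -1, 0]
D(2):
  [0, ∞, ∞, 1, 7]
  [7, 0, ∞, 8, 14]
  [∞, ∞, 0, ∞, ∞]
  [15, ∞, -9, 0, 22]
  [-2, ∞, -3, -1, 0]
D(3):
  [0, ∞, ∞, 1, 7]
  [7, 0, ∞, 8, 14]
  [∞, ∞, 0, ∞, ∞]
  [15, ∞, -9, 0, 22]
  [-2, ∞, -3, -1, 0]
D(4):
  [0, ∞, -8, 1, 7]
  [7, 0, -1, 8, 14]
  [∞, ∞, 0, ∞, ∞]
  [15, ∞, -9, 0, 22]
  [-2, ∞, -10, -1, 0]
D(5):
  [0, ∞, -8, 1, 7]
  [7, 0, -1, 8, 14]
  [∞, ∞, 0, ∞, ∞]
  [15, ∞, -9, 0, 22]
  [-2, ∞, -10, -1, 0]
Answer: A*[2][1] = 7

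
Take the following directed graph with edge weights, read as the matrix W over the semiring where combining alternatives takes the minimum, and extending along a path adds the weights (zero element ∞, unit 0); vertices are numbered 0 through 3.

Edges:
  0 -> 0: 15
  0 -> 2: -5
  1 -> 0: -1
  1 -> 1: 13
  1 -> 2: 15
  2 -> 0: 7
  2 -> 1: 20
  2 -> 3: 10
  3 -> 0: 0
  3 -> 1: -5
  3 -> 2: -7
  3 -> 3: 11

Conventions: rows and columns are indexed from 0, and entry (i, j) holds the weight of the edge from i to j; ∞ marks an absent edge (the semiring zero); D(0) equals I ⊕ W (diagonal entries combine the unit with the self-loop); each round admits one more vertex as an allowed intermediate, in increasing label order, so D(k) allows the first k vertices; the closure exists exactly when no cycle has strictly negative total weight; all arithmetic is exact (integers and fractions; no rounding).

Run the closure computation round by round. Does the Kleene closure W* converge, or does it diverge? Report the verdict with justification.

D(0):
  [0, ∞, -5, ∞]
  [-1, 0, 15, ∞]
  [7, 20, 0, 10]
  [0, -5, -7, 0]
D(1):
  [0, ∞, -5, ∞]
  [-1, 0, -6, ∞]
  [7, 20, 0, 10]
  [0, -5, -7, 0]
D(2):
  [0, ∞, -5, ∞]
  [-1, 0, -6, ∞]
  [7, 20, 0, 10]
  [-6, -5, -11, 0]
Detection: at round 3, diagonal entry (3, 3) turns strictly negative.
Key observation: the cycle 3->1->0->2->3 has total weight (-5) + (-1) + (-5) + 10, which is strictly negative.
Answer: DIVERGES — negative cycle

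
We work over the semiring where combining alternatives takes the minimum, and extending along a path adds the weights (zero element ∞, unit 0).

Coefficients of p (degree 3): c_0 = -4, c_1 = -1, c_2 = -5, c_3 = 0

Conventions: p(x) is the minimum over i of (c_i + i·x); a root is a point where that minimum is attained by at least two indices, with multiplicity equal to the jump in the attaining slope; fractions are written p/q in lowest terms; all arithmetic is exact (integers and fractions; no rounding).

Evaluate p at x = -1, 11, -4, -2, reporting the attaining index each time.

p(-1) = min(-4+0·(-1)=-4, -1+1·(-1)=-2, -5+2·(-1)=-7, 0+3·(-1)=-3) = -7 (attained by i=2)
p(11) = min(-4+0·11=-4, -1+1·11=10, -5+2·11=17, 0+3·11=33) = -4 (attained by i=0)
p(-4) = min(-4+0·(-4)=-4, -1+1·(-4)=-5, -5+2·(-4)=-13, 0+3·(-4)=-12) = -13 (attained by i=2)
p(-2) = min(-4+0·(-2)=-4, -1+1·(-2)=-3, -5+2·(-2)=-9, 0+3·(-2)=-6) = -9 (attained by i=2)
Answer: p(-1) = -7; p(11) = -4; p(-4) = -13; p(-2) = -9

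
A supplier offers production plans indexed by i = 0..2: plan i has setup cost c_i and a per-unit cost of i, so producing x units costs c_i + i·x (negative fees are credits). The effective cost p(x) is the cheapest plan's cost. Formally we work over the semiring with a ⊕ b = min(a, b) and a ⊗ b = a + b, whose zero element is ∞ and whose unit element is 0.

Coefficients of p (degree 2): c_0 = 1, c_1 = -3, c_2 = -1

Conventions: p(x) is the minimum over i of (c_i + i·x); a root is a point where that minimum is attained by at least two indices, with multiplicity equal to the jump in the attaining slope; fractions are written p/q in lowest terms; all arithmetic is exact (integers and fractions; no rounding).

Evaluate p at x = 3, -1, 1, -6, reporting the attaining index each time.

p(3) = min(1+0·3=1, -3+1·3=0, -1+2·3=5) = 0 (attained by i=1)
p(-1) = min(1+0·(-1)=1, -3+1·(-1)=-4, -1+2·(-1)=-3) = -4 (attained by i=1)
p(1) = min(1+0·1=1, -3+1·1=-2, -1+2·1=1) = -2 (attained by i=1)
p(-6) = min(1+0·(-6)=1, -3+1·(-6)=-9, -1+2·(-6)=-13) = -13 (attained by i=2)
Answer: p(3) = 0; p(-1) = -4; p(1) = -2; p(-6) = -13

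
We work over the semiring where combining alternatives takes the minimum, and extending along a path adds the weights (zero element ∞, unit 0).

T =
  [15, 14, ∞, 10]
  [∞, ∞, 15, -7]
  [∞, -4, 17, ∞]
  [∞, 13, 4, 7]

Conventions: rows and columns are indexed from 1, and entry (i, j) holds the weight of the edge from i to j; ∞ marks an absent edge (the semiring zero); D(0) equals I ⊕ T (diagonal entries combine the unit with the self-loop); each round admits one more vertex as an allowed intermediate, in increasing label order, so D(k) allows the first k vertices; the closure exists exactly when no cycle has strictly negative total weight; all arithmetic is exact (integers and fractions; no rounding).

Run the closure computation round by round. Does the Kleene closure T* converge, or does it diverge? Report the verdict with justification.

D(0):
  [0, 14, ∞, 10]
  [∞, 0, 15, -7]
  [∞, -4, 0, ∞]
  [∞, 13, 4, 0]
D(1):
  [0, 14, ∞, 10]
  [∞, 0, 15, -7]
  [∞, -4, 0, ∞]
  [∞, 13, 4, 0]
D(2):
  [0, 14, 29, 7]
  [∞, 0, 15, -7]
  [∞, -4, 0, -11]
  [∞, 13, 4, 0]
Detection: at round 3, diagonal entry (4, 4) turns strictly negative.
Key observation: the cycle 4->3->2->4 has total weight 4 + (-4) + (-7), which is strictly negative.
Answer: DIVERGES — negative cycle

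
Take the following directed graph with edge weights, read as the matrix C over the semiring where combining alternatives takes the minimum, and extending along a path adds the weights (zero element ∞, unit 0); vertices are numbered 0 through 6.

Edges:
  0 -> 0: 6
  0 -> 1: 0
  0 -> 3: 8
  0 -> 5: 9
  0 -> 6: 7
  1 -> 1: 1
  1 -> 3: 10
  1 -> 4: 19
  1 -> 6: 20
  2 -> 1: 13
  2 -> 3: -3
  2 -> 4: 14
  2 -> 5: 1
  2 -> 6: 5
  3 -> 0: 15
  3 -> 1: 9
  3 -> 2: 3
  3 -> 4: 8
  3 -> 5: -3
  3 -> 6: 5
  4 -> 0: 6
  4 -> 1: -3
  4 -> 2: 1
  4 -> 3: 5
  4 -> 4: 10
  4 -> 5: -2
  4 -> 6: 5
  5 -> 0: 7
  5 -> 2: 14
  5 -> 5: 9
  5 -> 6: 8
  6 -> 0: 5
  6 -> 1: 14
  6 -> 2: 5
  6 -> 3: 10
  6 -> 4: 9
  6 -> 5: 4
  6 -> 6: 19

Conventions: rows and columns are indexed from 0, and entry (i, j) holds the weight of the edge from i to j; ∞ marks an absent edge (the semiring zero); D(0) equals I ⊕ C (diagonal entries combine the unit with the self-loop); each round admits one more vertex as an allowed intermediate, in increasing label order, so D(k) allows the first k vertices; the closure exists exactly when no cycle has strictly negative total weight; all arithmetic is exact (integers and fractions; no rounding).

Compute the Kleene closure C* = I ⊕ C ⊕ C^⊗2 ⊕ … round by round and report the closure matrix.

D(0):
  [0, 0, ∞, 8, ∞, 9, 7]
  [∞, 0, ∞, 10, 19, ∞, 20]
  [∞, 13, 0, -3, 14, 1, 5]
  [15, 9, 3, 0, 8, -3, 5]
  [6, -3, 1, 5, 0, -2, 5]
  [7, ∞, 14, ∞, ∞, 0, 8]
  [5, 14, 5, 10, 9, 4, 0]
D(1):
  [0, 0, ∞, 8, ∞, 9, 7]
  [∞, 0, ∞, 10, 19, ∞, 20]
  [∞, 13, 0, -3, 14, 1, 5]
  [15, 9, 3, 0, 8, -3, 5]
  [6, -3, 1, 5, 0, -2, 5]
  [7, 7, 14, 15, ∞, 0, 8]
  [5, 5, 5, 10, 9, 4, 0]
D(2):
  [0, 0, ∞, 8, 19, 9, 7]
  [∞, 0, ∞, 10, 19, ∞, 20]
  [∞, 13, 0, -3, 14, 1, 5]
  [15, 9, 3, 0, 8, -3, 5]
  [6, -3, 1, 5, 0, -2, 5]
  [7, 7, 14, 15, 26, 0, 8]
  [5, 5, 5, 10, 9, 4, 0]
D(3):
  [0, 0, ∞, 8, 19, 9, 7]
  [∞, 0, ∞, 10, 19, ∞, 20]
  [∞, 13, 0, -3, 14, 1, 5]
  [15, 9, 3, 0, 8, -3, 5]
  [6, -3, 1, -2, 0, -2, 5]
  [7, 7, 14, 11, 26, 0, 8]
  [5, 5, 5, 2, 9, 4, 0]
D(4):
  [0, 0, 11, 8, 16, 5, 7]
  [25, 0, 13, 10, 18, 7, 15]
  [12, 6, 0, -3, 5, -6, 2]
  [15, 9, 3, 0, 8, -3, 5]
  [6, -3, 1, -2, 0, -5, 3]
  [7, 7, 14, 11, 19, 0, 8]
  [5, 5, 5, 2, 9, -1, 0]
D(5):
  [0, 0, 11, 8, 16, 5, 7]
  [24, 0, 13, 10, 18, 7, 15]
  [11, 2, 0, -3, 5, -6, 2]
  [14, 5, 3, 0, 8, -3, 5]
  [6, -3, 1, -2, 0, -5, 3]
  [7, 7, 14, 11, 19, 0, 8]
  [5, 5, 5, 2, 9, -1, 0]
D(6):
  [0, 0, 11, 8, 16, 5, 7]
  [14, 0, 13, 10, 18, 7, 15]
  [1, 1, 0, -3, 5, -6, 2]
  [4, 4, 3, 0, 8, -3, 5]
  [2, -3, 1, -2, 0, -5, 3]
  [7, 7, 14, 11, 19, 0, 8]
  [5, 5, 5, 2, 9, -1, 0]
D(7):
  [0, 0, 11, 8, 16, 5, 7]
  [14, 0, 13, 10, 18, 7, 15]
  [1, 1, 0, -3, 5, -6, 2]
  [4, 4, 3, 0, 8, -3, 5]
  [2, -3, 1, -2, 0, -5, 3]
  [7, 7, 13, 10, 17, 0, 8]
  [5, 5, 5, 2, 9, -1, 0]
Answer: C* = [[0, 0, 11, 8, 16, 5, 7], [14, 0, 13, 10, 18, 7, 15], [1, 1, 0, -3, 5, -6, 2], [4, 4, 3, 0, 8, -3, 5], [2, -3, 1, -2, 0, -5, 3], [7, 7, 13, 10, 17, 0, 8], [5, 5, 5, 2, 9, -1, 0]]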